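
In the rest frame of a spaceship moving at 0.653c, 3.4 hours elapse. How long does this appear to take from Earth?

Proper time Δt₀ = 3.4 hours
γ = 1/√(1 - 0.653²) = 1.3204
Δt = γΔt₀ = 1.3204 × 3.4 = 4.489 hours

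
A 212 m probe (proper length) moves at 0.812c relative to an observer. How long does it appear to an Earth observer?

Proper length L₀ = 212 m
γ = 1/√(1 - 0.812²) = 1.7133
L = L₀/γ = 212/1.7133 = 123.7 m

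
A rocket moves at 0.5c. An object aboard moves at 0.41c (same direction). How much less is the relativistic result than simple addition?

Classical: u' + v = 0.41 + 0.5 = 0.91c
Relativistic: u = (0.41 + 0.5)/(1 + 0.205) = 0.91/1.205 = 0.7552c
Difference: 0.91 - 0.7552 = 0.1548c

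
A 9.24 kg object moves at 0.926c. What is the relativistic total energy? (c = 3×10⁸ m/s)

γ = 1/√(1 - 0.926²) = 2.649
mc² = 9.24 × (3×10⁸)² = 8.316×10¹⁷ J
E = γmc² = 2.649 × 8.316×10¹⁷ = 2.203×10¹⁸ J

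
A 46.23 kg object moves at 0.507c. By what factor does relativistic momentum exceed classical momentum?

p_rel = γmv, p_class = mv
Ratio = γ = 1/√(1 - 0.507²) = 1.160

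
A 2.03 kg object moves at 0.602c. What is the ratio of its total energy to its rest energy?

E = γmc², E₀ = mc²
E/E₀ = γ = 1/√(1 - 0.602²) = 1.252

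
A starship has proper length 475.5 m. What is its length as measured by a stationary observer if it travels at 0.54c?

Proper length L₀ = 475.5 m
γ = 1/√(1 - 0.54²) = 1.1881
L = L₀/γ = 475.5/1.1881 = 400.2 m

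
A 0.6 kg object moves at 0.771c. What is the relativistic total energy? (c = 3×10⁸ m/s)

γ = 1/√(1 - 0.771²) = 1.57027
mc² = 0.6 × (3×10⁸)² = 5.400×10¹⁶ J
E = γmc² = 1.57027 × 5.400×10¹⁶ = 8.479×10¹⁶ J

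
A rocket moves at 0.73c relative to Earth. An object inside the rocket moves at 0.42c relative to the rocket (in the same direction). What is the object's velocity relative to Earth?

u = (u' + v)/(1 + u'v/c²)
Numerator: 0.42 + 0.73 = 1.15
Denominator: 1 + 0.3066 = 1.3066
u = 1.15/1.3066 = 0.8801c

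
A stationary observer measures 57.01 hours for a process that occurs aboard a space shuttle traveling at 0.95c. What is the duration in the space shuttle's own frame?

Dilated time Δt = 57.01 hours
γ = 1/√(1 - 0.95²) = 3.203
Δt₀ = Δt/γ = 57.01/3.203 = 17.80 hours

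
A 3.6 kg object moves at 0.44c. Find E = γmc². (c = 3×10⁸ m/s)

γ = 1/√(1 - 0.44²) = 1.1136
mc² = 3.6 × (3×10⁸)² = 3.240×10¹⁷ J
E = γmc² = 1.1136 × 3.240×10¹⁷ = 3.608×10¹⁷ J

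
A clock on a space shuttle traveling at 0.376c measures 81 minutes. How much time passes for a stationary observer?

Proper time Δt₀ = 81 minutes
γ = 1/√(1 - 0.376²) = 1.07919
Δt = γΔt₀ = 1.07919 × 81 = 87.41 minutes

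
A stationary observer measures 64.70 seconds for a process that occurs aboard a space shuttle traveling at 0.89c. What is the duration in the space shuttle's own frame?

Dilated time Δt = 64.70 seconds
γ = 1/√(1 - 0.89²) = 2.193
Δt₀ = Δt/γ = 64.70/2.193 = 29.50 seconds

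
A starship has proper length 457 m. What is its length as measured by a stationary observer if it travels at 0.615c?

Proper length L₀ = 457 m
γ = 1/√(1 - 0.615²) = 1.268
L = L₀/γ = 457/1.268 = 360.4 m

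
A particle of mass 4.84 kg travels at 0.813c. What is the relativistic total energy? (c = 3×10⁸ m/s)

γ = 1/√(1 - 0.813²) = 1.7174
mc² = 4.84 × (3×10⁸)² = 4.356×10¹⁷ J
E = γmc² = 1.7174 × 4.356×10¹⁷ = 7.481×10¹⁷ J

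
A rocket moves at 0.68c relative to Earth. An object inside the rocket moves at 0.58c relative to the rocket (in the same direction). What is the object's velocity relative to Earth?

u = (u' + v)/(1 + u'v/c²)
Numerator: 0.58 + 0.68 = 1.26
Denominator: 1 + 0.3944 = 1.3944
u = 1.26/1.3944 = 0.9036c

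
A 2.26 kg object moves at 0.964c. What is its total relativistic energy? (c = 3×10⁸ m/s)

γ = 1/√(1 - 0.964²) = 3.7608
mc² = 2.26 × (3×10⁸)² = 2.034×10¹⁷ J
E = γmc² = 3.7608 × 2.034×10¹⁷ = 7.649×10¹⁷ J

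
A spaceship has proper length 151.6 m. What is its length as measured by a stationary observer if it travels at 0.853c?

Proper length L₀ = 151.6 m
γ = 1/√(1 - 0.853²) = 1.916
L = L₀/γ = 151.6/1.916 = 79.12 m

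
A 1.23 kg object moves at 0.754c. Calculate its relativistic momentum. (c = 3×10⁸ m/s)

γ = 1/√(1 - 0.754²) = 1.5224
v = 0.754 × 3×10⁸ = 2.262×10⁸ m/s
p = γmv = 1.5224 × 1.23 × 2.262×10⁸ = 4.236×10⁸ kg·m/s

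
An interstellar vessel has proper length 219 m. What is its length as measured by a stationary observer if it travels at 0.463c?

Proper length L₀ = 219 m
γ = 1/√(1 - 0.463²) = 1.128
L = L₀/γ = 219/1.128 = 194.1 m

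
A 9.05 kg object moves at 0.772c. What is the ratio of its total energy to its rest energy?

E = γmc², E₀ = mc²
E/E₀ = γ = 1/√(1 - 0.772²) = 1.573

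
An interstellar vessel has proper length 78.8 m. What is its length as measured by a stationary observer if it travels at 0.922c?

Proper length L₀ = 78.8 m
γ = 1/√(1 - 0.922²) = 2.583
L = L₀/γ = 78.8/2.583 = 30.51 m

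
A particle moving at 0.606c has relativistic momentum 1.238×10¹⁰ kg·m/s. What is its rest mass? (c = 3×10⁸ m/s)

γ = 1/√(1 - 0.606²) = 1.257
v = 0.606 × 3×10⁸ = 1.818×10⁸ m/s
m = p/(γv) = 1.238×10¹⁰/(1.257 × 1.818×10⁸) = 54.17 kg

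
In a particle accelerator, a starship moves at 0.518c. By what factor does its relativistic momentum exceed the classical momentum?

p_rel = γmv, p_class = mv
Ratio = γ = 1/√(1 - 0.518²)
= 1/√(0.731676) = 1.169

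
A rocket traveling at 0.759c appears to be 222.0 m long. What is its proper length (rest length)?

Contracted length L = 222.0 m
γ = 1/√(1 - 0.759²) = 1.536
L₀ = γL = 1.536 × 222.0 = 341.0 m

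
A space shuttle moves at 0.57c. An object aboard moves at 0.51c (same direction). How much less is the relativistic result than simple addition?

Classical: u' + v = 0.51 + 0.57 = 1.08c
Relativistic: u = (0.51 + 0.57)/(1 + 0.2907) = 1.08/1.2907 = 0.8368c
Difference: 1.08 - 0.8368 = 0.2432c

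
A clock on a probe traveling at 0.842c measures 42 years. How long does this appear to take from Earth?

Proper time Δt₀ = 42 years
γ = 1/√(1 - 0.842²) = 1.8536
Δt = γΔt₀ = 1.8536 × 42 = 77.85 years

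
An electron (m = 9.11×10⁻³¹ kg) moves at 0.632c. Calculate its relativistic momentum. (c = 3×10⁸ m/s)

γ = 1/√(1 - 0.632²) = 1.2904
v = 0.632 × 3×10⁸ = 1.896×10⁸ m/s
p = γmv = 1.2904 × 9.11×10⁻³¹ × 1.896×10⁸ = 2.229×10⁻²² kg·m/s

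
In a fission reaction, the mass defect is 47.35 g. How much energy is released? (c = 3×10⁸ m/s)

Convert mass defect: Δm = 47.35 g = 0.04735 kg
E = Δm·c² = 0.04735 × (3×10⁸)²
= 0.04735 × 9×10¹⁶ = 4.262×10¹⁵ J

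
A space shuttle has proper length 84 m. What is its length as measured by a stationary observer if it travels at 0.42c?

Proper length L₀ = 84 m
γ = 1/√(1 - 0.42²) = 1.102
L = L₀/γ = 84/1.102 = 76.23 m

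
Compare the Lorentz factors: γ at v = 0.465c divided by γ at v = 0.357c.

γ₁ = 1/√(1 - 0.465²) = 1.130
γ₂ = 1/√(1 - 0.357²) = 1.071
γ₁/γ₂ = 1.130/1.071 = 1.055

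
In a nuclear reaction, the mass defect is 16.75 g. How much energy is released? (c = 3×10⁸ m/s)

Convert mass defect: Δm = 16.75 g = 0.01675 kg
E = Δm·c² = 0.01675 × (3×10⁸)²
= 0.01675 × 9×10¹⁶ = 1.508×10¹⁵ J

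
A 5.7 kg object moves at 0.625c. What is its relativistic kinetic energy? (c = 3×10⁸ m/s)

γ = 1/√(1 - 0.625²) = 1.281
γ - 1 = 0.2810
KE = (γ-1)mc² = 0.2810 × 5.7 × (3×10⁸)² = 1.442×10¹⁷ J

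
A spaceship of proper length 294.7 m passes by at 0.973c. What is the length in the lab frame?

Proper length L₀ = 294.7 m
γ = 1/√(1 - 0.973²) = 4.3327
L = L₀/γ = 294.7/4.3327 = 68.02 m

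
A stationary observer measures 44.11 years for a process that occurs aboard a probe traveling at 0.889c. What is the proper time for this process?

Dilated time Δt = 44.11 years
γ = 1/√(1 - 0.889²) = 2.184
Δt₀ = Δt/γ = 44.11/2.184 = 20.20 years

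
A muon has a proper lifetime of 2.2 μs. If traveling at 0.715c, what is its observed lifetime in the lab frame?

Proper lifetime τ₀ = 2.2 μs
γ = 1/√(1 - 0.715²) = 1.4304
τ = γτ₀ = 1.4304 × 2.2 μs = 3.147 μs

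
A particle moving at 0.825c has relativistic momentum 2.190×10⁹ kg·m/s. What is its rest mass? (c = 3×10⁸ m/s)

γ = 1/√(1 - 0.825²) = 1.7695
v = 0.825 × 3×10⁸ = 2.475×10⁸ m/s
m = p/(γv) = 2.190×10⁹/(1.7695 × 2.475×10⁸) = 5.001 kg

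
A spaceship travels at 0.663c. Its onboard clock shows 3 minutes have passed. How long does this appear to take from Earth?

Proper time Δt₀ = 3 minutes
γ = 1/√(1 - 0.663²) = 1.3358
Δt = γΔt₀ = 1.3358 × 3 = 4.007 minutes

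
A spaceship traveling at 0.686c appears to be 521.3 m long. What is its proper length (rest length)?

Contracted length L = 521.3 m
γ = 1/√(1 - 0.686²) = 1.3744
L₀ = γL = 1.3744 × 521.3 = 716.5 m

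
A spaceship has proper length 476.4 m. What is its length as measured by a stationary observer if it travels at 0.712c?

Proper length L₀ = 476.4 m
γ = 1/√(1 - 0.712²) = 1.4241
L = L₀/γ = 476.4/1.4241 = 334.5 m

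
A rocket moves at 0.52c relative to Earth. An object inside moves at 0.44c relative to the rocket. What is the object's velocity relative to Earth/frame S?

u = (u' + v)/(1 + u'v/c²)
Numerator: 0.44 + 0.52 = 0.96
Denominator: 1 + 0.2288 = 1.2288
u = 0.96/1.2288 = 0.7813c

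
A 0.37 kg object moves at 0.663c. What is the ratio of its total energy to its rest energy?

E = γmc², E₀ = mc²
E/E₀ = γ = 1/√(1 - 0.663²) = 1.336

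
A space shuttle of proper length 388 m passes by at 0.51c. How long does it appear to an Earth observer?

Proper length L₀ = 388 m
γ = 1/√(1 - 0.51²) = 1.1626
L = L₀/γ = 388/1.1626 = 333.7 m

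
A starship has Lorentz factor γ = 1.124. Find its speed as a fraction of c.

From γ = 1/√(1 - v²/c²):
1/γ² = 1/1.124² = 0.7915
v²/c² = 1 - 0.7915 = 0.2085
v/c = √(0.2085) = 0.4566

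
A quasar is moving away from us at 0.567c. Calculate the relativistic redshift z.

β = 0.567
(1+β)/(1-β) = 1.567/0.433 = 3.619
√(3.619) = 1.9024
z = 1.9024 - 1 = 0.9024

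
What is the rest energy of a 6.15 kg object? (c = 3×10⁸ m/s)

c² = (3×10⁸)² = 9.000×10¹⁶ m²/s²
E₀ = mc² = 6.15 × 9.000×10¹⁶ = 5.535×10¹⁷ J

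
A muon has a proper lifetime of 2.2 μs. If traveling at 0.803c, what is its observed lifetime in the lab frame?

Proper lifetime τ₀ = 2.2 μs
γ = 1/√(1 - 0.803²) = 1.6779
τ = γτ₀ = 1.6779 × 2.2 μs = 3.691 μs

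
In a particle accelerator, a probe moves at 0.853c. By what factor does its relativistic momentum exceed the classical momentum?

p_rel = γmv, p_class = mv
Ratio = γ = 1/√(1 - 0.853²)
= 1/√(0.272391) = 1.916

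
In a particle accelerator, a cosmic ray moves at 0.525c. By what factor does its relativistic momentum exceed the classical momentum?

p_rel = γmv, p_class = mv
Ratio = γ = 1/√(1 - 0.525²)
= 1/√(0.724375) = 1.175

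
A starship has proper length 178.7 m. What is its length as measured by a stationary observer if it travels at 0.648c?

Proper length L₀ = 178.7 m
γ = 1/√(1 - 0.648²) = 1.313
L = L₀/γ = 178.7/1.313 = 136.1 m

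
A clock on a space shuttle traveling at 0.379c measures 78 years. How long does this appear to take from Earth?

Proper time Δt₀ = 78 years
γ = 1/√(1 - 0.379²) = 1.0806
Δt = γΔt₀ = 1.0806 × 78 = 84.29 years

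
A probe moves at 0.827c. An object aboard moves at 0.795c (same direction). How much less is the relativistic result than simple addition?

Classical: u' + v = 0.795 + 0.827 = 1.622c
Relativistic: u = (0.795 + 0.827)/(1 + 0.657465) = 1.622/1.657465 = 0.9786c
Difference: 1.622 - 0.9786 = 0.6434c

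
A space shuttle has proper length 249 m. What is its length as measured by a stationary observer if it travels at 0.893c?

Proper length L₀ = 249 m
γ = 1/√(1 - 0.893²) = 2.222
L = L₀/γ = 249/2.222 = 112.1 m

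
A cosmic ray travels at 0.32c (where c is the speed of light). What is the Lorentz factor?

v/c = 0.32, so (v/c)² = 0.1024
1 - (v/c)² = 0.8976
γ = 1/√(0.8976) = 1.056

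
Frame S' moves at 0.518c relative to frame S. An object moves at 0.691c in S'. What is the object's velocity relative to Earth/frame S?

u = (u' + v)/(1 + u'v/c²)
Numerator: 0.691 + 0.518 = 1.209
Denominator: 1 + 0.357938 = 1.357938
u = 1.209/1.357938 = 0.8903c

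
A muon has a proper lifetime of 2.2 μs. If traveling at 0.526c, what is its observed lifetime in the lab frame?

Proper lifetime τ₀ = 2.2 μs
γ = 1/√(1 - 0.526²) = 1.176
τ = γτ₀ = 1.176 × 2.2 μs = 2.587 μs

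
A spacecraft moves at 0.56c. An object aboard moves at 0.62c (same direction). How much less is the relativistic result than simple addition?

Classical: u' + v = 0.62 + 0.56 = 1.18c
Relativistic: u = (0.62 + 0.56)/(1 + 0.3472) = 1.18/1.3472 = 0.8759c
Difference: 1.18 - 0.8759 = 0.3041c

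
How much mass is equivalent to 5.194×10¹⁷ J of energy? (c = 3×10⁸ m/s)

From E = mc², we get m = E/c²
c² = (3×10⁸)² = 9×10¹⁶ m²/s²
m = 5.194×10¹⁷ / 9×10¹⁶ = 5.771 kg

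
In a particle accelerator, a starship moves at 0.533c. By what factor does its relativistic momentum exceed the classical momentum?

p_rel = γmv, p_class = mv
Ratio = γ = 1/√(1 - 0.533²)
= 1/√(0.715911) = 1.182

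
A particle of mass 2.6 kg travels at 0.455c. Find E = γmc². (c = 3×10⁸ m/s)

γ = 1/√(1 - 0.455²) = 1.123
mc² = 2.6 × (3×10⁸)² = 2.340×10¹⁷ J
E = γmc² = 1.123 × 2.340×10¹⁷ = 2.628×10¹⁷ J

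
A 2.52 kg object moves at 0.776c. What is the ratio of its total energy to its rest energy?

E = γmc², E₀ = mc²
E/E₀ = γ = 1/√(1 - 0.776²) = 1.585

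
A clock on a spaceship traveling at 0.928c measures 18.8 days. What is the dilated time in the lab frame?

Proper time Δt₀ = 18.8 days
γ = 1/√(1 - 0.928²) = 2.684
Δt = γΔt₀ = 2.684 × 18.8 = 50.46 days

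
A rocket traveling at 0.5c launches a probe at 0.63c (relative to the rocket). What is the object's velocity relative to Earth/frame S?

u = (u' + v)/(1 + u'v/c²)
Numerator: 0.63 + 0.5 = 1.13
Denominator: 1 + 0.315 = 1.315
u = 1.13/1.315 = 0.8593c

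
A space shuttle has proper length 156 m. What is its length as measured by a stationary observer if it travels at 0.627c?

Proper length L₀ = 156 m
γ = 1/√(1 - 0.627²) = 1.284
L = L₀/γ = 156/1.284 = 121.5 m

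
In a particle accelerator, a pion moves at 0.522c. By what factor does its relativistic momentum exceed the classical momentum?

p_rel = γmv, p_class = mv
Ratio = γ = 1/√(1 - 0.522²)
= 1/√(0.727516) = 1.172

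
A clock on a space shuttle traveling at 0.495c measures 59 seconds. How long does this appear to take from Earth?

Proper time Δt₀ = 59 seconds
γ = 1/√(1 - 0.495²) = 1.1509
Δt = γΔt₀ = 1.1509 × 59 = 67.90 seconds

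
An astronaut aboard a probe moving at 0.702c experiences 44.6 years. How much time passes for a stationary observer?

Proper time Δt₀ = 44.6 years
γ = 1/√(1 - 0.702²) = 1.404
Δt = γΔt₀ = 1.404 × 44.6 = 62.62 years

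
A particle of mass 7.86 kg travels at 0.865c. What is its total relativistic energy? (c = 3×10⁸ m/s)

γ = 1/√(1 - 0.865²) = 1.993
mc² = 7.86 × (3×10⁸)² = 7.074×10¹⁷ J
E = γmc² = 1.993 × 7.074×10¹⁷ = 1.410×10¹⁸ J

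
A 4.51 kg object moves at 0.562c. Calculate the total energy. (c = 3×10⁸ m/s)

γ = 1/√(1 - 0.562²) = 1.209
mc² = 4.51 × (3×10⁸)² = 4.059×10¹⁷ J
E = γmc² = 1.209 × 4.059×10¹⁷ = 4.907×10¹⁷ J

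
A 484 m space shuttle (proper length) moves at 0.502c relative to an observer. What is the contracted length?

Proper length L₀ = 484 m
γ = 1/√(1 - 0.502²) = 1.1562
L = L₀/γ = 484/1.1562 = 418.6 m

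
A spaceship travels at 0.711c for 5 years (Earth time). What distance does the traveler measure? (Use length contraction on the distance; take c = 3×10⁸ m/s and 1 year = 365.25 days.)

Earth distance: d = v × t = 0.711c × 5 yr = 3.366×10¹⁶ m
γ = 1.422
d' = d/γ = 3.366×10¹⁶/1.422 = 2.367×10¹⁶ m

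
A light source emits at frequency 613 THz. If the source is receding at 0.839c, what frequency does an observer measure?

β = v/c = 0.839
(1-β)/(1+β) = 0.161/1.839 = 0.08755
Doppler factor = √(0.08755) = 0.2959
f_obs = 613 × 0.2959 = 181.4 THz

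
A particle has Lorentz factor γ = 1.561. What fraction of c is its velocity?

From γ = 1/√(1 - v²/c²):
1/γ² = 1/1.561² = 0.4104
v²/c² = 1 - 0.4104 = 0.5896
v/c = √(0.5896) = 0.7679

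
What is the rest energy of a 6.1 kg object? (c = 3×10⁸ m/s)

c² = (3×10⁸)² = 9.000×10¹⁶ m²/s²
E₀ = mc² = 6.1 × 9.000×10¹⁶ = 5.490×10¹⁷ J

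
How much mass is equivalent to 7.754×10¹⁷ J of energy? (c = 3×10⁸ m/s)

From E = mc², we get m = E/c²
c² = (3×10⁸)² = 9×10¹⁶ m²/s²
m = 7.754×10¹⁷ / 9×10¹⁶ = 8.616 kg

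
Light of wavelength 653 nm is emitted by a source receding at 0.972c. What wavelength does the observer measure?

β = 0.972
Wavelength Doppler factor = √(1.972/0.028) = √(70.43) = 8.392
λ_obs = 653 × 8.392 = 5480 nm (redshift)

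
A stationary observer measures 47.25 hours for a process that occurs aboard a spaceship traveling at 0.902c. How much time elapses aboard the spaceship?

Dilated time Δt = 47.25 hours
γ = 1/√(1 - 0.902²) = 2.316
Δt₀ = Δt/γ = 47.25/2.316 = 20.40 hours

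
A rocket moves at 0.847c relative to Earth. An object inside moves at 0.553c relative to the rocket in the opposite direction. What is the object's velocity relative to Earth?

Object's velocity in rocket frame is u' = -0.553c
u = (u' + v)/(1 + u'v/c²) = (v - 0.553)/(1 - 0.553·v/c²)
Numerator: 0.847 - 0.553 = 0.294
Denominator: 1 - 0.468391 = 0.531609
u = 0.294/0.531609 = 0.5530c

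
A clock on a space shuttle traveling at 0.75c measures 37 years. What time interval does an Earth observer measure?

Proper time Δt₀ = 37 years
γ = 1/√(1 - 0.75²) = 1.512
Δt = γΔt₀ = 1.512 × 37 = 55.94 years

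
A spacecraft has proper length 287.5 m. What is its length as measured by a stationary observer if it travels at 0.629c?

Proper length L₀ = 287.5 m
γ = 1/√(1 - 0.629²) = 1.2863
L = L₀/γ = 287.5/1.2863 = 223.5 m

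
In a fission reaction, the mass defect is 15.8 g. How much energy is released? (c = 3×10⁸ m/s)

Convert mass defect: Δm = 15.8 g = 0.0158 kg
E = Δm·c² = 0.0158 × (3×10⁸)²
= 0.0158 × 9×10¹⁶ = 1.422×10¹⁵ J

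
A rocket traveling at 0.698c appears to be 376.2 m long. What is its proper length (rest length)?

Contracted length L = 376.2 m
γ = 1/√(1 - 0.698²) = 1.39646
L₀ = γL = 1.39646 × 376.2 = 525.3 m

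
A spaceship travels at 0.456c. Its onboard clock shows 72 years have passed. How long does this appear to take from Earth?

Proper time Δt₀ = 72 years
γ = 1/√(1 - 0.456²) = 1.1236
Δt = γΔt₀ = 1.1236 × 72 = 80.90 years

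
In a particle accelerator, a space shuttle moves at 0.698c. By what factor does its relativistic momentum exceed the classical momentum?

p_rel = γmv, p_class = mv
Ratio = γ = 1/√(1 - 0.698²)
= 1/√(0.512796) = 1.396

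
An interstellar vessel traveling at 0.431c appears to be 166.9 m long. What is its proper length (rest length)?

Contracted length L = 166.9 m
γ = 1/√(1 - 0.431²) = 1.1082
L₀ = γL = 1.1082 × 166.9 = 185.0 m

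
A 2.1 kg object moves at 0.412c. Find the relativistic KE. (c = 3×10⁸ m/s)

γ = 1/√(1 - 0.412²) = 1.09747
γ - 1 = 0.09747
KE = (γ-1)mc² = 0.09747 × 2.1 × (3×10⁸)² = 1.842×10¹⁶ J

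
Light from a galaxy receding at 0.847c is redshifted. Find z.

β = 0.847
(1+β)/(1-β) = 1.847/0.153 = 12.07
√(12.07) = 3.474
z = 3.474 - 1 = 2.474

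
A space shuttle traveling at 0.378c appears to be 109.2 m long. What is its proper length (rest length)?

Contracted length L = 109.2 m
γ = 1/√(1 - 0.378²) = 1.08014
L₀ = γL = 1.08014 × 109.2 = 118.0 m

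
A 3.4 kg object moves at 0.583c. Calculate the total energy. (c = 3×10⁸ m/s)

γ = 1/√(1 - 0.583²) = 1.2308
mc² = 3.4 × (3×10⁸)² = 3.060×10¹⁷ J
E = γmc² = 1.2308 × 3.060×10¹⁷ = 3.766×10¹⁷ J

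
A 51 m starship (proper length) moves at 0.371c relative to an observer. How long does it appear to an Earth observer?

Proper length L₀ = 51 m
γ = 1/√(1 - 0.371²) = 1.0769
L = L₀/γ = 51/1.0769 = 47.36 m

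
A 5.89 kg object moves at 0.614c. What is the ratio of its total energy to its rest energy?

E = γmc², E₀ = mc²
E/E₀ = γ = 1/√(1 - 0.614²) = 1.267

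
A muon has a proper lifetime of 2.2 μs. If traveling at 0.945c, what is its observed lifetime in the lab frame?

Proper lifetime τ₀ = 2.2 μs
γ = 1/√(1 - 0.945²) = 3.0574
τ = γτ₀ = 3.0574 × 2.2 μs = 6.726 μs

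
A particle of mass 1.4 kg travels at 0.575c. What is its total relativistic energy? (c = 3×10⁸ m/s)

γ = 1/√(1 - 0.575²) = 1.222
mc² = 1.4 × (3×10⁸)² = 1.260×10¹⁷ J
E = γmc² = 1.222 × 1.260×10¹⁷ = 1.540×10¹⁷ J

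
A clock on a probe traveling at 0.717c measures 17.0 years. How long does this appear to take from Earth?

Proper time Δt₀ = 17.0 years
γ = 1/√(1 - 0.717²) = 1.4346
Δt = γΔt₀ = 1.4346 × 17.0 = 24.39 years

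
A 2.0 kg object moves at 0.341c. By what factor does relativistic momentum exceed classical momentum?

p_rel = γmv, p_class = mv
Ratio = γ = 1/√(1 - 0.341²) = 1.064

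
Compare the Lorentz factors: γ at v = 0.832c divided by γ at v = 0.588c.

γ₁ = 1/√(1 - 0.832²) = 1.8025
γ₂ = 1/√(1 - 0.588²) = 1.2363
γ₁/γ₂ = 1.8025/1.2363 = 1.458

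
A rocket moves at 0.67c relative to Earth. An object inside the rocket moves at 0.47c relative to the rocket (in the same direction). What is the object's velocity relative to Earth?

u = (u' + v)/(1 + u'v/c²)
Numerator: 0.47 + 0.67 = 1.14
Denominator: 1 + 0.3149 = 1.3149
u = 1.14/1.3149 = 0.8670c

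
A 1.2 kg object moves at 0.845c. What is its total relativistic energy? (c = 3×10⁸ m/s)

γ = 1/√(1 - 0.845²) = 1.870
mc² = 1.2 × (3×10⁸)² = 1.080×10¹⁷ J
E = γmc² = 1.870 × 1.080×10¹⁷ = 2.020×10¹⁷ J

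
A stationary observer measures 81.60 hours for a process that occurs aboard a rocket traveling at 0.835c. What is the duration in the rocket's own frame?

Dilated time Δt = 81.60 hours
γ = 1/√(1 - 0.835²) = 1.8174
Δt₀ = Δt/γ = 81.60/1.8174 = 44.90 hours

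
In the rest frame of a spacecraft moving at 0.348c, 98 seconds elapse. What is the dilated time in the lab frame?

Proper time Δt₀ = 98 seconds
γ = 1/√(1 - 0.348²) = 1.0667
Δt = γΔt₀ = 1.0667 × 98 = 104.5 seconds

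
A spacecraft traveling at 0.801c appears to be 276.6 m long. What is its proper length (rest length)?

Contracted length L = 276.6 m
γ = 1/√(1 - 0.801²) = 1.6704
L₀ = γL = 1.6704 × 276.6 = 462.0 m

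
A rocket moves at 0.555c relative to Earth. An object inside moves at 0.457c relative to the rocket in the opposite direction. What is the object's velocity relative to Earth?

Object's velocity in rocket frame is u' = -0.457c
u = (u' + v)/(1 + u'v/c²) = (v - 0.457)/(1 - 0.457·v/c²)
Numerator: 0.555 - 0.457 = 0.098
Denominator: 1 - 0.253635 = 0.746365
u = 0.098/0.746365 = 0.1313c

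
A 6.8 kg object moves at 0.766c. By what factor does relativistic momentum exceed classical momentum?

p_rel = γmv, p_class = mv
Ratio = γ = 1/√(1 - 0.766²) = 1.556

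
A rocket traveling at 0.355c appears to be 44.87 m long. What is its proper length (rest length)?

Contracted length L = 44.87 m
γ = 1/√(1 - 0.355²) = 1.0697
L₀ = γL = 1.0697 × 44.87 = 48.00 m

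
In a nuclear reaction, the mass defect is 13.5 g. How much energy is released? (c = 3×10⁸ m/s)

Convert mass defect: Δm = 13.5 g = 0.0135 kg
E = Δm·c² = 0.0135 × (3×10⁸)²
= 0.0135 × 9×10¹⁶ = 1.215×10¹⁵ J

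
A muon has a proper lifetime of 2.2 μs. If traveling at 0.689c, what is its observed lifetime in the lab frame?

Proper lifetime τ₀ = 2.2 μs
γ = 1/√(1 - 0.689²) = 1.37976
τ = γτ₀ = 1.37976 × 2.2 μs = 3.035 μs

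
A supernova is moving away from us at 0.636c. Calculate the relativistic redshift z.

β = 0.636
(1+β)/(1-β) = 1.636/0.364 = 4.495
√(4.495) = 2.120
z = 2.120 - 1 = 1.120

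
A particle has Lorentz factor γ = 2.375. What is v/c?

From γ = 1/√(1 - v²/c²):
1/γ² = 1/2.375² = 0.1773
v²/c² = 1 - 0.1773 = 0.8227
v/c = √(0.8227) = 0.9070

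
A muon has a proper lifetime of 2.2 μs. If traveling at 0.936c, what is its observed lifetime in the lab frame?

Proper lifetime τ₀ = 2.2 μs
γ = 1/√(1 - 0.936²) = 2.841
τ = γτ₀ = 2.841 × 2.2 μs = 6.250 μs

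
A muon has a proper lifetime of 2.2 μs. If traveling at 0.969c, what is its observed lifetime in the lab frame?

Proper lifetime τ₀ = 2.2 μs
γ = 1/√(1 - 0.969²) = 4.0476
τ = γτ₀ = 4.0476 × 2.2 μs = 8.905 μs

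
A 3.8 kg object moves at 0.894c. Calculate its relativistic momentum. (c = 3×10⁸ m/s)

γ = 1/√(1 - 0.894²) = 2.232
v = 0.894 × 3×10⁸ = 2.682×10⁸ m/s
p = γmv = 2.232 × 3.8 × 2.682×10⁸ = 2.275×10⁹ kg·m/s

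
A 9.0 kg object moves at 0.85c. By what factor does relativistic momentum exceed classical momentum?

p_rel = γmv, p_class = mv
Ratio = γ = 1/√(1 - 0.85²) = 1.898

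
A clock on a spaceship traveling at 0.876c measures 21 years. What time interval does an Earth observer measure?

Proper time Δt₀ = 21 years
γ = 1/√(1 - 0.876²) = 2.0734
Δt = γΔt₀ = 2.0734 × 21 = 43.54 years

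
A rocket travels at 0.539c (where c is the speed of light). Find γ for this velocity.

v/c = 0.539, so (v/c)² = 0.290521
1 - (v/c)² = 0.709479
γ = 1/√(0.709479) = 1.187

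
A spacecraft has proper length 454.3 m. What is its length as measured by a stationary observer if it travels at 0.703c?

Proper length L₀ = 454.3 m
γ = 1/√(1 - 0.703²) = 1.406
L = L₀/γ = 454.3/1.406 = 323.1 m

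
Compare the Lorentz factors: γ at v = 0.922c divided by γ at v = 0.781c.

γ₁ = 1/√(1 - 0.922²) = 2.583
γ₂ = 1/√(1 - 0.781²) = 1.601
γ₁/γ₂ = 2.583/1.601 = 1.613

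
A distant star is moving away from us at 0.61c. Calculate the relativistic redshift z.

β = 0.61
(1+β)/(1-β) = 1.61/0.39 = 4.128
√(4.128) = 2.032
z = 2.032 - 1 = 1.032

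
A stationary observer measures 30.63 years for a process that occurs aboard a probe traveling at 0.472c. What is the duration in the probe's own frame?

Dilated time Δt = 30.63 years
γ = 1/√(1 - 0.472²) = 1.1343
Δt₀ = Δt/γ = 30.63/1.1343 = 27.00 years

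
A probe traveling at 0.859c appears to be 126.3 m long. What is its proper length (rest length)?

Contracted length L = 126.3 m
γ = 1/√(1 - 0.859²) = 1.953
L₀ = γL = 1.953 × 126.3 = 246.7 m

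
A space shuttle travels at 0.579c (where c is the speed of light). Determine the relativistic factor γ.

v/c = 0.579, so (v/c)² = 0.335241
1 - (v/c)² = 0.664759
γ = 1/√(0.664759) = 1.227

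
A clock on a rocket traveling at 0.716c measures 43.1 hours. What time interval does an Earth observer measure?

Proper time Δt₀ = 43.1 hours
γ = 1/√(1 - 0.716²) = 1.4325
Δt = γΔt₀ = 1.4325 × 43.1 = 61.74 hours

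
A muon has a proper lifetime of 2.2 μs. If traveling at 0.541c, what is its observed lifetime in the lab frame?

Proper lifetime τ₀ = 2.2 μs
γ = 1/√(1 - 0.541²) = 1.189
τ = γτ₀ = 1.189 × 2.2 μs = 2.616 μs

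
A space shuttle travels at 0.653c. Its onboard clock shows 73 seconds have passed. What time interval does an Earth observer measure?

Proper time Δt₀ = 73 seconds
γ = 1/√(1 - 0.653²) = 1.3204
Δt = γΔt₀ = 1.3204 × 73 = 96.39 seconds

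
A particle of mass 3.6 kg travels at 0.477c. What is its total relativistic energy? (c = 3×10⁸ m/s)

γ = 1/√(1 - 0.477²) = 1.1378
mc² = 3.6 × (3×10⁸)² = 3.240×10¹⁷ J
E = γmc² = 1.1378 × 3.240×10¹⁷ = 3.686×10¹⁷ J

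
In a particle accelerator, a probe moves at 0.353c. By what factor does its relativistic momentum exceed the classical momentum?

p_rel = γmv, p_class = mv
Ratio = γ = 1/√(1 - 0.353²)
= 1/√(0.875391) = 1.069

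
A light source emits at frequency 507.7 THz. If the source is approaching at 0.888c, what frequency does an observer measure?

β = v/c = 0.888
(1+β)/(1-β) = 1.888/0.112 = 16.857
Doppler factor = √(16.857) = 4.1057
f_obs = 507.7 × 4.1057 = 2084 THz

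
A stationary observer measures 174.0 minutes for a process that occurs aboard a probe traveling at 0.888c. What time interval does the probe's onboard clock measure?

Dilated time Δt = 174.0 minutes
γ = 1/√(1 - 0.888²) = 2.1747
Δt₀ = Δt/γ = 174.0/2.1747 = 80.01 minutes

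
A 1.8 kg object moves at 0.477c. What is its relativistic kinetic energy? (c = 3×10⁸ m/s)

γ = 1/√(1 - 0.477²) = 1.1378
γ - 1 = 0.1378
KE = (γ-1)mc² = 0.1378 × 1.8 × (3×10⁸)² = 2.232×10¹⁶ J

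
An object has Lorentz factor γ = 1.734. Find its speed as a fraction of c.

From γ = 1/√(1 - v²/c²):
1/γ² = 1/1.734² = 0.33258
v²/c² = 1 - 0.33258 = 0.66742
v/c = √(0.66742) = 0.8170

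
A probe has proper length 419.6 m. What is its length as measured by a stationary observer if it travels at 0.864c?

Proper length L₀ = 419.6 m
γ = 1/√(1 - 0.864²) = 1.986
L = L₀/γ = 419.6/1.986 = 211.3 m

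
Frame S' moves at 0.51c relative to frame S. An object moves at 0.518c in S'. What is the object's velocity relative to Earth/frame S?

u = (u' + v)/(1 + u'v/c²)
Numerator: 0.518 + 0.51 = 1.028
Denominator: 1 + 0.26418 = 1.26418
u = 1.028/1.26418 = 0.8132c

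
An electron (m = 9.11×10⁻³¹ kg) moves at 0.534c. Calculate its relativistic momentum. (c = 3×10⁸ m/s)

γ = 1/√(1 - 0.534²) = 1.183
v = 0.534 × 3×10⁸ = 1.602×10⁸ m/s
p = γmv = 1.183 × 9.11×10⁻³¹ × 1.602×10⁸ = 1.726×10⁻²² kg·m/s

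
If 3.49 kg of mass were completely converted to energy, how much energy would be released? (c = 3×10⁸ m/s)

Using E = mc²:
c² = (3×10⁸)² = 9×10¹⁶ m²/s²
E = 3.49 × 9×10¹⁶ = 3.141×10¹⁷ J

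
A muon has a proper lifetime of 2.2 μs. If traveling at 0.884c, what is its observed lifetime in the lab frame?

Proper lifetime τ₀ = 2.2 μs
γ = 1/√(1 - 0.884²) = 2.139
τ = γτ₀ = 2.139 × 2.2 μs = 4.706 μs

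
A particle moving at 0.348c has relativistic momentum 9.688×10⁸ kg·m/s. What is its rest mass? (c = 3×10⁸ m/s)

γ = 1/√(1 - 0.348²) = 1.06667
v = 0.348 × 3×10⁸ = 1.044×10⁸ m/s
m = p/(γv) = 9.688×10⁸/(1.06667 × 1.044×10⁸) = 8.700 kg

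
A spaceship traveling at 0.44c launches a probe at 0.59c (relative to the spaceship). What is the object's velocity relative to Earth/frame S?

u = (u' + v)/(1 + u'v/c²)
Numerator: 0.59 + 0.44 = 1.03
Denominator: 1 + 0.2596 = 1.2596
u = 1.03/1.2596 = 0.8177c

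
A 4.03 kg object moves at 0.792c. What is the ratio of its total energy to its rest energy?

E = γmc², E₀ = mc²
E/E₀ = γ = 1/√(1 - 0.792²) = 1.638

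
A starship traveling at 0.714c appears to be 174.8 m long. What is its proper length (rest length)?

Contracted length L = 174.8 m
γ = 1/√(1 - 0.714²) = 1.4283
L₀ = γL = 1.4283 × 174.8 = 249.7 m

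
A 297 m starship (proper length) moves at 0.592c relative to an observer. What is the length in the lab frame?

Proper length L₀ = 297 m
γ = 1/√(1 - 0.592²) = 1.2408
L = L₀/γ = 297/1.2408 = 239.4 m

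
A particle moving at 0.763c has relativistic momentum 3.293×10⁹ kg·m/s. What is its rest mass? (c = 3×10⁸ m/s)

γ = 1/√(1 - 0.763²) = 1.547
v = 0.763 × 3×10⁸ = 2.289×10⁸ m/s
m = p/(γv) = 3.293×10⁹/(1.547 × 2.289×10⁸) = 9.299 kg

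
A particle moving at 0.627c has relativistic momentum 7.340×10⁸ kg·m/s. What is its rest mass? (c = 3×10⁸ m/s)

γ = 1/√(1 - 0.627²) = 1.2837
v = 0.627 × 3×10⁸ = 1.881×10⁸ m/s
m = p/(γv) = 7.340×10⁸/(1.2837 × 1.881×10⁸) = 3.040 kg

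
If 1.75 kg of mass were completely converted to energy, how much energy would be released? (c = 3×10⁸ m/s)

Using E = mc²:
c² = (3×10⁸)² = 9×10¹⁶ m²/s²
E = 1.75 × 9×10¹⁶ = 1.575×10¹⁷ J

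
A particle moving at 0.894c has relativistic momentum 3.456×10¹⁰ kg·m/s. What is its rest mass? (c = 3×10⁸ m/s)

γ = 1/√(1 - 0.894²) = 2.2318
v = 0.894 × 3×10⁸ = 2.682×10⁸ m/s
m = p/(γv) = 3.456×10¹⁰/(2.2318 × 2.682×10⁸) = 57.74 kg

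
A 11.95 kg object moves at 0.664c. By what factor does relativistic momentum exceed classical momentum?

p_rel = γmv, p_class = mv
Ratio = γ = 1/√(1 - 0.664²) = 1.337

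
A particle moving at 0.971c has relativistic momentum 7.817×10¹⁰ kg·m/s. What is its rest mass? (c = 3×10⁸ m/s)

γ = 1/√(1 - 0.971²) = 4.1827
v = 0.971 × 3×10⁸ = 2.913×10⁸ m/s
m = p/(γv) = 7.817×10¹⁰/(4.1827 × 2.913×10⁸) = 64.16 kg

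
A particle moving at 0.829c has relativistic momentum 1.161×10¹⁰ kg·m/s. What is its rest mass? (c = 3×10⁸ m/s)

γ = 1/√(1 - 0.829²) = 1.788
v = 0.829 × 3×10⁸ = 2.487×10⁸ m/s
m = p/(γv) = 1.161×10¹⁰/(1.788 × 2.487×10⁸) = 26.11 kg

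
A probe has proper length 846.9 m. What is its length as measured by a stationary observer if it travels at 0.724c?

Proper length L₀ = 846.9 m
γ = 1/√(1 - 0.724²) = 1.4497
L = L₀/γ = 846.9/1.4497 = 584.2 m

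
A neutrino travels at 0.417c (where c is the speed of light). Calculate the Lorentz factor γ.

v/c = 0.417, so (v/c)² = 0.173889
1 - (v/c)² = 0.826111
γ = 1/√(0.826111) = 1.100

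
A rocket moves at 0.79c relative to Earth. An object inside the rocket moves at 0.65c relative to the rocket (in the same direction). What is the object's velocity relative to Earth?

u = (u' + v)/(1 + u'v/c²)
Numerator: 0.65 + 0.79 = 1.44
Denominator: 1 + 0.5135 = 1.5135
u = 1.44/1.5135 = 0.9514c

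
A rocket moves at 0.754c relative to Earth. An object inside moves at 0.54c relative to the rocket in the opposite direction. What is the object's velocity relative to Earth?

Object's velocity in rocket frame is u' = -0.54c
u = (u' + v)/(1 + u'v/c²) = (v - 0.54)/(1 - 0.54·v/c²)
Numerator: 0.754 - 0.54 = 0.214
Denominator: 1 - 0.40716 = 0.59284
u = 0.214/0.59284 = 0.3610c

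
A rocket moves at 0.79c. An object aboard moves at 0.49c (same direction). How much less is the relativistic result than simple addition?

Classical: u' + v = 0.49 + 0.79 = 1.28c
Relativistic: u = (0.49 + 0.79)/(1 + 0.3871) = 1.28/1.3871 = 0.9228c
Difference: 1.28 - 0.9228 = 0.3572c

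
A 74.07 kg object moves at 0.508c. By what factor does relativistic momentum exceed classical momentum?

p_rel = γmv, p_class = mv
Ratio = γ = 1/√(1 - 0.508²) = 1.161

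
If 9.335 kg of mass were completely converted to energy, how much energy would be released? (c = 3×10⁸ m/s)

Using E = mc²:
c² = (3×10⁸)² = 9×10¹⁶ m²/s²
E = 9.335 × 9×10¹⁶ = 8.402×10¹⁷ J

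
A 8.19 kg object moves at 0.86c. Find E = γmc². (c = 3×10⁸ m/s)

γ = 1/√(1 - 0.86²) = 1.9597
mc² = 8.19 × (3×10⁸)² = 7.371×10¹⁷ J
E = γmc² = 1.9597 × 7.371×10¹⁷ = 1.444×10¹⁸ J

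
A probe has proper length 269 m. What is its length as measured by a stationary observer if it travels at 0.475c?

Proper length L₀ = 269 m
γ = 1/√(1 - 0.475²) = 1.1364
L = L₀/γ = 269/1.1364 = 236.7 m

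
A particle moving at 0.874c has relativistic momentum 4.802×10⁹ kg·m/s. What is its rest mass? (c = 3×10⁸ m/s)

γ = 1/√(1 - 0.874²) = 2.058
v = 0.874 × 3×10⁸ = 2.622×10⁸ m/s
m = p/(γv) = 4.802×10⁹/(2.058 × 2.622×10⁸) = 8.899 kg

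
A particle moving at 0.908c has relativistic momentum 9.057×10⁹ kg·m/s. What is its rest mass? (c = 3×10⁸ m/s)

γ = 1/√(1 - 0.908²) = 2.387
v = 0.908 × 3×10⁸ = 2.724×10⁸ m/s
m = p/(γv) = 9.057×10⁹/(2.387 × 2.724×10⁸) = 13.93 kg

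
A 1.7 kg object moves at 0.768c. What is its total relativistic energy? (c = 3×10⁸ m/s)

γ = 1/√(1 - 0.768²) = 1.5614
mc² = 1.7 × (3×10⁸)² = 1.530×10¹⁷ J
E = γmc² = 1.5614 × 1.530×10¹⁷ = 2.389×10¹⁷ J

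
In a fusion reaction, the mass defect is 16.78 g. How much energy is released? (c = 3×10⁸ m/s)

Convert mass defect: Δm = 16.78 g = 0.01678 kg
E = Δm·c² = 0.01678 × (3×10⁸)²
= 0.01678 × 9×10¹⁶ = 1.510×10¹⁵ J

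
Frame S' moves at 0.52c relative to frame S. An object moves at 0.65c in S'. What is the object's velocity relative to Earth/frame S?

u = (u' + v)/(1 + u'v/c²)
Numerator: 0.65 + 0.52 = 1.17
Denominator: 1 + 0.338 = 1.338
u = 1.17/1.338 = 0.8744c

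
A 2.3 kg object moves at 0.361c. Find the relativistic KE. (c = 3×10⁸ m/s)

γ = 1/√(1 - 0.361²) = 1.07231
γ - 1 = 0.07231
KE = (γ-1)mc² = 0.07231 × 2.3 × (3×10⁸)² = 1.497×10¹⁶ J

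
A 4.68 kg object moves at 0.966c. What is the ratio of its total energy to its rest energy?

E = γmc², E₀ = mc²
E/E₀ = γ = 1/√(1 - 0.966²) = 3.868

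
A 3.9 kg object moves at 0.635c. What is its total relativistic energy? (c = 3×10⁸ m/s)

γ = 1/√(1 - 0.635²) = 1.2945
mc² = 3.9 × (3×10⁸)² = 3.510×10¹⁷ J
E = γmc² = 1.2945 × 3.510×10¹⁷ = 4.544×10¹⁷ J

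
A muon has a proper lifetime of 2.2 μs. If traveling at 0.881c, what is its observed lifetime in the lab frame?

Proper lifetime τ₀ = 2.2 μs
γ = 1/√(1 - 0.881²) = 2.1136
τ = γτ₀ = 2.1136 × 2.2 μs = 4.650 μs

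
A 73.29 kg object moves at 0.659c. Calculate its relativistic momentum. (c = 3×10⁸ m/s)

γ = 1/√(1 - 0.659²) = 1.3295
v = 0.659 × 3×10⁸ = 1.977×10⁸ m/s
p = γmv = 1.3295 × 73.29 × 1.977×10⁸ = 1.926×10¹⁰ kg·m/s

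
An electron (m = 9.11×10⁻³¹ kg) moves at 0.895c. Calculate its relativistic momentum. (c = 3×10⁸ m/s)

γ = 1/√(1 - 0.895²) = 2.242
v = 0.895 × 3×10⁸ = 2.685×10⁸ m/s
p = γmv = 2.242 × 9.11×10⁻³¹ × 2.685×10⁸ = 5.484×10⁻²² kg·m/s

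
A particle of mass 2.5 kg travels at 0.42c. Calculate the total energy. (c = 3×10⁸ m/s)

γ = 1/√(1 - 0.42²) = 1.1019
mc² = 2.5 × (3×10⁸)² = 2.250×10¹⁷ J
E = γmc² = 1.1019 × 2.250×10¹⁷ = 2.479×10¹⁷ J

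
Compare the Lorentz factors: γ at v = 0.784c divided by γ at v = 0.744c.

γ₁ = 1/√(1 - 0.784²) = 1.611
γ₂ = 1/√(1 - 0.744²) = 1.497
γ₁/γ₂ = 1.611/1.497 = 1.076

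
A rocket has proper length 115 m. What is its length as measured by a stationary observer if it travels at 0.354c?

Proper length L₀ = 115 m
γ = 1/√(1 - 0.354²) = 1.069
L = L₀/γ = 115/1.069 = 107.6 m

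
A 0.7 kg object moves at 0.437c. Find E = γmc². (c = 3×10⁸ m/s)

γ = 1/√(1 - 0.437²) = 1.1118
mc² = 0.7 × (3×10⁸)² = 6.300×10¹⁶ J
E = γmc² = 1.1118 × 6.300×10¹⁶ = 7.004×10¹⁶ J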